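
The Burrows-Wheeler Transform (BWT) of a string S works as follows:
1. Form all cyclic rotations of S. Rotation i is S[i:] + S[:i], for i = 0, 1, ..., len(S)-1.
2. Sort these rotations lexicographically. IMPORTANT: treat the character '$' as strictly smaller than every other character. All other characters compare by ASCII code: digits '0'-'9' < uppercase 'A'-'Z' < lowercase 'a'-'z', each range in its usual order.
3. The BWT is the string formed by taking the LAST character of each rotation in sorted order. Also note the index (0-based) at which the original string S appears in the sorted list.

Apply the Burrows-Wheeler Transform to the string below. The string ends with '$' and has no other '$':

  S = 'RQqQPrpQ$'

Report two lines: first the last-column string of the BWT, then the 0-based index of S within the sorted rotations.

All 9 rotations (rotation i = S[i:]+S[:i]):
  rot[0] = RQqQPrpQ$
  rot[1] = QqQPrpQ$R
  rot[2] = qQPrpQ$RQ
  rot[3] = QPrpQ$RQq
  rot[4] = PrpQ$RQqQ
  rot[5] = rpQ$RQqQP
  rot[6] = pQ$RQqQPr
  rot[7] = Q$RQqQPrp
  rot[8] = $RQqQPrpQ
Sorted (with $ < everything):
  sorted[0] = $RQqQPrpQ  (last char: 'Q')
  sorted[1] = PrpQ$RQqQ  (last char: 'Q')
  sorted[2] = Q$RQqQPrp  (last char: 'p')
  sorted[3] = QPrpQ$RQq  (last char: 'q')
  sorted[4] = QqQPrpQ$R  (last char: 'R')
  sorted[5] = RQqQPrpQ$  (last char: '$')
  sorted[6] = pQ$RQqQPr  (last char: 'r')
  sorted[7] = qQPrpQ$RQ  (last char: 'Q')
  sorted[8] = rpQ$RQqQP  (last char: 'P')
Last column: QQpqR$rQP
Original string S is at sorted index 5

Answer: QQpqR$rQP
5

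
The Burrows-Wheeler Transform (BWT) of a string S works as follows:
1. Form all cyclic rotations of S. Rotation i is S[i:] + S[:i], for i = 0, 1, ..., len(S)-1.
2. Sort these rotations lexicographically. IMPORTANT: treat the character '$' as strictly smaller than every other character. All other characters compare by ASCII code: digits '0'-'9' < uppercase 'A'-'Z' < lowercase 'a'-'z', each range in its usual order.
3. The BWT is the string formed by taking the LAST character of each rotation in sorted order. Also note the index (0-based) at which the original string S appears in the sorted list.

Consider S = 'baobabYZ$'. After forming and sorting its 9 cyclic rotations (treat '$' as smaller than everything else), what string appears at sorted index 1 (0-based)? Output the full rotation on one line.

Answer: YZ$baobab

Derivation:
All 9 rotations (rotation i = S[i:]+S[:i]):
  rot[0] = baobabYZ$
  rot[1] = aobabYZ$b
  rot[2] = obabYZ$ba
  rot[3] = babYZ$bao
  rot[4] = abYZ$baob
  rot[5] = bYZ$baoba
  rot[6] = YZ$baobab
  rot[7] = Z$baobabY
  rot[8] = $baobabYZ
Sorted (with $ < everything):
  sorted[0] = $baobabYZ
  sorted[1] = YZ$baobab
  sorted[2] = Z$baobabY
  sorted[3] = abYZ$baob
  sorted[4] = aobabYZ$b
  sorted[5] = bYZ$baoba
  sorted[6] = babYZ$bao
  sorted[7] = baobabYZ$
  sorted[8] = obabYZ$ba
sorted[1] = YZ$baobab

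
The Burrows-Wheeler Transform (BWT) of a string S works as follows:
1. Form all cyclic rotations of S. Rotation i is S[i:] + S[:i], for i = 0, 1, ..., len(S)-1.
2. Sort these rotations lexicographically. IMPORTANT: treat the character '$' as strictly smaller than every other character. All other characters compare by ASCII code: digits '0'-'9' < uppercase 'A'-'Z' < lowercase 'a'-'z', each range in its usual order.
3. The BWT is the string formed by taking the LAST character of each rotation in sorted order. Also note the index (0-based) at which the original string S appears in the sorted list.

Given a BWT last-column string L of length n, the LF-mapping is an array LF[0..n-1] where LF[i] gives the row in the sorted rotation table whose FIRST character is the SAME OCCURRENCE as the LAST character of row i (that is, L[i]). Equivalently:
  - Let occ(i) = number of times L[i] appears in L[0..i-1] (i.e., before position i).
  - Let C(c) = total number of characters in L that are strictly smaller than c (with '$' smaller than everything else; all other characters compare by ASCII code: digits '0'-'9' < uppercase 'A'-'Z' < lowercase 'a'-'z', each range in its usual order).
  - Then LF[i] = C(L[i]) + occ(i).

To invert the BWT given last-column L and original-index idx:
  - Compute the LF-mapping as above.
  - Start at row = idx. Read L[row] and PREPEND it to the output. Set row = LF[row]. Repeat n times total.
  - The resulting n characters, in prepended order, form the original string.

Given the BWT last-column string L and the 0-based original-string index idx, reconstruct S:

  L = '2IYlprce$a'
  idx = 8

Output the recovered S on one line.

LF mapping: 1 2 3 7 8 9 5 6 0 4
Walk LF starting at row 8, prepending L[row]:
  step 1: row=8, L[8]='$', prepend. Next row=LF[8]=0
  step 2: row=0, L[0]='2', prepend. Next row=LF[0]=1
  step 3: row=1, L[1]='I', prepend. Next row=LF[1]=2
  step 4: row=2, L[2]='Y', prepend. Next row=LF[2]=3
  step 5: row=3, L[3]='l', prepend. Next row=LF[3]=7
  step 6: row=7, L[7]='e', prepend. Next row=LF[7]=6
  step 7: row=6, L[6]='c', prepend. Next row=LF[6]=5
  step 8: row=5, L[5]='r', prepend. Next row=LF[5]=9
  step 9: row=9, L[9]='a', prepend. Next row=LF[9]=4
  step 10: row=4, L[4]='p', prepend. Next row=LF[4]=8
Reversed output: parcelYI2$

Answer: parcelYI2$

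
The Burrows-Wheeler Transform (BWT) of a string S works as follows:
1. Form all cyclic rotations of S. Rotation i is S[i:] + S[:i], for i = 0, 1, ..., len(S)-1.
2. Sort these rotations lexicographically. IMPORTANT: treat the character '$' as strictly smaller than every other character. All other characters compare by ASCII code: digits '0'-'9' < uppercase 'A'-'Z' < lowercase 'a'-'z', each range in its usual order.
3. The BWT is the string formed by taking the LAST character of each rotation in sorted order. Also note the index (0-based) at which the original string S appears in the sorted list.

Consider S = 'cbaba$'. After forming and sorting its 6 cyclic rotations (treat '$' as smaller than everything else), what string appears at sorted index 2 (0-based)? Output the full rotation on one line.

Answer: aba$cb

Derivation:
All 6 rotations (rotation i = S[i:]+S[:i]):
  rot[0] = cbaba$
  rot[1] = baba$c
  rot[2] = aba$cb
  rot[3] = ba$cba
  rot[4] = a$cbab
  rot[5] = $cbaba
Sorted (with $ < everything):
  sorted[0] = $cbaba
  sorted[1] = a$cbab
  sorted[2] = aba$cb
  sorted[3] = ba$cba
  sorted[4] = baba$c
  sorted[5] = cbaba$
sorted[2] = aba$cb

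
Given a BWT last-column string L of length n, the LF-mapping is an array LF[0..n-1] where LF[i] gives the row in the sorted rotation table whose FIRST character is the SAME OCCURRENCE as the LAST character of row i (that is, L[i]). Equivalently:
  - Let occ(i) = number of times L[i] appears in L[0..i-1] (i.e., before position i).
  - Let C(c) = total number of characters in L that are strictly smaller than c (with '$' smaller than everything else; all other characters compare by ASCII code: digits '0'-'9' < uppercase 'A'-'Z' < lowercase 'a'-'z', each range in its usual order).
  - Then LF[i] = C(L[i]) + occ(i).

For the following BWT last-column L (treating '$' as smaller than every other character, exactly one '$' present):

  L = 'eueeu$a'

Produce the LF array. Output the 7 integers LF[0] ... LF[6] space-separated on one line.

Char counts: '$':1, 'a':1, 'e':3, 'u':2
C (first-col start): C('$')=0, C('a')=1, C('e')=2, C('u')=5
L[0]='e': occ=0, LF[0]=C('e')+0=2+0=2
L[1]='u': occ=0, LF[1]=C('u')+0=5+0=5
L[2]='e': occ=1, LF[2]=C('e')+1=2+1=3
L[3]='e': occ=2, LF[3]=C('e')+2=2+2=4
L[4]='u': occ=1, LF[4]=C('u')+1=5+1=6
L[5]='$': occ=0, LF[5]=C('$')+0=0+0=0
L[6]='a': occ=0, LF[6]=C('a')+0=1+0=1

Answer: 2 5 3 4 6 0 1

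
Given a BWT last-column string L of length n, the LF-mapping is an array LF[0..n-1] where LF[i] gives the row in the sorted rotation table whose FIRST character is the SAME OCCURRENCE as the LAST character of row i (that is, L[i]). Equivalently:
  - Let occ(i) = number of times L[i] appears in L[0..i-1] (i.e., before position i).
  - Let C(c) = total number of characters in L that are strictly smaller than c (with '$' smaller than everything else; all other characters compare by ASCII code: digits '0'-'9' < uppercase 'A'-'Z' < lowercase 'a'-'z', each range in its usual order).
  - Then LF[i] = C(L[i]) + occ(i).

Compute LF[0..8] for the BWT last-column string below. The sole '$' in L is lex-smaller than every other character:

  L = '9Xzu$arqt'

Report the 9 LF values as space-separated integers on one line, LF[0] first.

Char counts: '$':1, '9':1, 'X':1, 'a':1, 'q':1, 'r':1, 't':1, 'u':1, 'z':1
C (first-col start): C('$')=0, C('9')=1, C('X')=2, C('a')=3, C('q')=4, C('r')=5, C('t')=6, C('u')=7, C('z')=8
L[0]='9': occ=0, LF[0]=C('9')+0=1+0=1
L[1]='X': occ=0, LF[1]=C('X')+0=2+0=2
L[2]='z': occ=0, LF[2]=C('z')+0=8+0=8
L[3]='u': occ=0, LF[3]=C('u')+0=7+0=7
L[4]='$': occ=0, LF[4]=C('$')+0=0+0=0
L[5]='a': occ=0, LF[5]=C('a')+0=3+0=3
L[6]='r': occ=0, LF[6]=C('r')+0=5+0=5
L[7]='q': occ=0, LF[7]=C('q')+0=4+0=4
L[8]='t': occ=0, LF[8]=C('t')+0=6+0=6

Answer: 1 2 8 7 0 3 5 4 6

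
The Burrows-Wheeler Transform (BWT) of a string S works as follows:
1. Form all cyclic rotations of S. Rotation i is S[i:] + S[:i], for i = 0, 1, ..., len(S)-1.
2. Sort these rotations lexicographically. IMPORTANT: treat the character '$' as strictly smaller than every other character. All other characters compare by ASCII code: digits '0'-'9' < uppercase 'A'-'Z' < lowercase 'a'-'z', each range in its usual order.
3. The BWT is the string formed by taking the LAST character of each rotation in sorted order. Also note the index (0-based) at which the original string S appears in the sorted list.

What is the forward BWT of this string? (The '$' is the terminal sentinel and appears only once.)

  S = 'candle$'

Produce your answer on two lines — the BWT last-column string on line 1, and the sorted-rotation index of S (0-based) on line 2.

Answer: ec$nlda
2

Derivation:
All 7 rotations (rotation i = S[i:]+S[:i]):
  rot[0] = candle$
  rot[1] = andle$c
  rot[2] = ndle$ca
  rot[3] = dle$can
  rot[4] = le$cand
  rot[5] = e$candl
  rot[6] = $candle
Sorted (with $ < everything):
  sorted[0] = $candle  (last char: 'e')
  sorted[1] = andle$c  (last char: 'c')
  sorted[2] = candle$  (last char: '$')
  sorted[3] = dle$can  (last char: 'n')
  sorted[4] = e$candl  (last char: 'l')
  sorted[5] = le$cand  (last char: 'd')
  sorted[6] = ndle$ca  (last char: 'a')
Last column: ec$nlda
Original string S is at sorted index 2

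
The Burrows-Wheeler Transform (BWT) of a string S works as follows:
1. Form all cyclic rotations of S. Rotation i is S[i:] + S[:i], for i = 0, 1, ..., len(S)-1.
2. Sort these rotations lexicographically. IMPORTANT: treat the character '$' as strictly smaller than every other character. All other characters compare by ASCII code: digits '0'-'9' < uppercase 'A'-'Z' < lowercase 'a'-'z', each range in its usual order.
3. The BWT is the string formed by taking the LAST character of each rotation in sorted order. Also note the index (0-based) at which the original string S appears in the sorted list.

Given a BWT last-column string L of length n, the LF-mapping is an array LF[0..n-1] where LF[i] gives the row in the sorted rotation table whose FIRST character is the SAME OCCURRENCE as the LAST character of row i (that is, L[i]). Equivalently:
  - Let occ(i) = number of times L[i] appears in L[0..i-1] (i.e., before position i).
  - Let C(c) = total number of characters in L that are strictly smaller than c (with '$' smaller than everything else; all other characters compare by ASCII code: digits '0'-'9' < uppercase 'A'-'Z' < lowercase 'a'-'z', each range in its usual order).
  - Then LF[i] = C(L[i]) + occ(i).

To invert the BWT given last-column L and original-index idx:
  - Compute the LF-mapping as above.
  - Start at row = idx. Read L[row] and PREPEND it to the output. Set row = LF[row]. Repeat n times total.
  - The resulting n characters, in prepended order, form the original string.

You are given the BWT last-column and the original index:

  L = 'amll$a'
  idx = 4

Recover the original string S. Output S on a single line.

Answer: llama$

Derivation:
LF mapping: 1 5 3 4 0 2
Walk LF starting at row 4, prepending L[row]:
  step 1: row=4, L[4]='$', prepend. Next row=LF[4]=0
  step 2: row=0, L[0]='a', prepend. Next row=LF[0]=1
  step 3: row=1, L[1]='m', prepend. Next row=LF[1]=5
  step 4: row=5, L[5]='a', prepend. Next row=LF[5]=2
  step 5: row=2, L[2]='l', prepend. Next row=LF[2]=3
  step 6: row=3, L[3]='l', prepend. Next row=LF[3]=4
Reversed output: llama$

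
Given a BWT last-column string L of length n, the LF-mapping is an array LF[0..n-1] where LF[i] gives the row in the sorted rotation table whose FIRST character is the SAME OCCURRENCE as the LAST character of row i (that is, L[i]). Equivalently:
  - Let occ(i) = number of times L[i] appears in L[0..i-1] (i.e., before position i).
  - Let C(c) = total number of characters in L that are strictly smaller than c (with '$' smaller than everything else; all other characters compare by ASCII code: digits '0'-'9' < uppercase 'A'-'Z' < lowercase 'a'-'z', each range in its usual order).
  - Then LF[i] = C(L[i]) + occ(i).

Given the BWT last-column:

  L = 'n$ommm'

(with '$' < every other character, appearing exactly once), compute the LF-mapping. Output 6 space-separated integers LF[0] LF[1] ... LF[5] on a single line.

Answer: 4 0 5 1 2 3

Derivation:
Char counts: '$':1, 'm':3, 'n':1, 'o':1
C (first-col start): C('$')=0, C('m')=1, C('n')=4, C('o')=5
L[0]='n': occ=0, LF[0]=C('n')+0=4+0=4
L[1]='$': occ=0, LF[1]=C('$')+0=0+0=0
L[2]='o': occ=0, LF[2]=C('o')+0=5+0=5
L[3]='m': occ=0, LF[3]=C('m')+0=1+0=1
L[4]='m': occ=1, LF[4]=C('m')+1=1+1=2
L[5]='m': occ=2, LF[5]=C('m')+2=1+2=3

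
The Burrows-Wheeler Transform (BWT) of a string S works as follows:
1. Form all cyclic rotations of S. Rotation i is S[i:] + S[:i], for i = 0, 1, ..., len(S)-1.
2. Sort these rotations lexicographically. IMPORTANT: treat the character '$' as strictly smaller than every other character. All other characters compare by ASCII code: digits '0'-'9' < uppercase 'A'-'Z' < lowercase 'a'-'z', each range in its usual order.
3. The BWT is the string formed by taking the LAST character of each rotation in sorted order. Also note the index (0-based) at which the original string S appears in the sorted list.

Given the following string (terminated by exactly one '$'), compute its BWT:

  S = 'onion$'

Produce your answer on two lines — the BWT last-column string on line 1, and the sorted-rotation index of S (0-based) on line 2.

Answer: nnooi$
5

Derivation:
All 6 rotations (rotation i = S[i:]+S[:i]):
  rot[0] = onion$
  rot[1] = nion$o
  rot[2] = ion$on
  rot[3] = on$oni
  rot[4] = n$onio
  rot[5] = $onion
Sorted (with $ < everything):
  sorted[0] = $onion  (last char: 'n')
  sorted[1] = ion$on  (last char: 'n')
  sorted[2] = n$onio  (last char: 'o')
  sorted[3] = nion$o  (last char: 'o')
  sorted[4] = on$oni  (last char: 'i')
  sorted[5] = onion$  (last char: '$')
Last column: nnooi$
Original string S is at sorted index 5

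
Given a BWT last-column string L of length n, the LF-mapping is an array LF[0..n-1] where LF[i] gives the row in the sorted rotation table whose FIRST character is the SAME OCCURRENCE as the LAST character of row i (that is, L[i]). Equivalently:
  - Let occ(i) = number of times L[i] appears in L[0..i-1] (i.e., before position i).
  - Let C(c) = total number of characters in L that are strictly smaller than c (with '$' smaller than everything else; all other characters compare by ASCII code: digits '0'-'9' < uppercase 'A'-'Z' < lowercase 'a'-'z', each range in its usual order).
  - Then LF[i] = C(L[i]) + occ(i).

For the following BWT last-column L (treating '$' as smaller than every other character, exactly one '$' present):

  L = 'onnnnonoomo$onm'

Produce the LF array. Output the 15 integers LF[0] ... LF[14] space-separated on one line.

Char counts: '$':1, 'm':2, 'n':6, 'o':6
C (first-col start): C('$')=0, C('m')=1, C('n')=3, C('o')=9
L[0]='o': occ=0, LF[0]=C('o')+0=9+0=9
L[1]='n': occ=0, LF[1]=C('n')+0=3+0=3
L[2]='n': occ=1, LF[2]=C('n')+1=3+1=4
L[3]='n': occ=2, LF[3]=C('n')+2=3+2=5
L[4]='n': occ=3, LF[4]=C('n')+3=3+3=6
L[5]='o': occ=1, LF[5]=C('o')+1=9+1=10
L[6]='n': occ=4, LF[6]=C('n')+4=3+4=7
L[7]='o': occ=2, LF[7]=C('o')+2=9+2=11
L[8]='o': occ=3, LF[8]=C('o')+3=9+3=12
L[9]='m': occ=0, LF[9]=C('m')+0=1+0=1
L[10]='o': occ=4, LF[10]=C('o')+4=9+4=13
L[11]='$': occ=0, LF[11]=C('$')+0=0+0=0
L[12]='o': occ=5, LF[12]=C('o')+5=9+5=14
L[13]='n': occ=5, LF[13]=C('n')+5=3+5=8
L[14]='m': occ=1, LF[14]=C('m')+1=1+1=2

Answer: 9 3 4 5 6 10 7 11 12 1 13 0 14 8 2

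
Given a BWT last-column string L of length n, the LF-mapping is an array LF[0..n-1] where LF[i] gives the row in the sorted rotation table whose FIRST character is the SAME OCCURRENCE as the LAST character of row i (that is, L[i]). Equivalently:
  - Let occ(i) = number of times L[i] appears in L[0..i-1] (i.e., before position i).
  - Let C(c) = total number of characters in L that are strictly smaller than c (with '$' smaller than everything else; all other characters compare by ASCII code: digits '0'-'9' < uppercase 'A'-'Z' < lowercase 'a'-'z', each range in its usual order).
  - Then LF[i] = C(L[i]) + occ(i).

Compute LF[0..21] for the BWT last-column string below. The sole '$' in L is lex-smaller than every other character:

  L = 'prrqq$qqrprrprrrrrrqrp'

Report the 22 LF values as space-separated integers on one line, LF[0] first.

Answer: 1 10 11 5 6 0 7 8 12 2 13 14 3 15 16 17 18 19 20 9 21 4

Derivation:
Char counts: '$':1, 'p':4, 'q':5, 'r':12
C (first-col start): C('$')=0, C('p')=1, C('q')=5, C('r')=10
L[0]='p': occ=0, LF[0]=C('p')+0=1+0=1
L[1]='r': occ=0, LF[1]=C('r')+0=10+0=10
L[2]='r': occ=1, LF[2]=C('r')+1=10+1=11
L[3]='q': occ=0, LF[3]=C('q')+0=5+0=5
L[4]='q': occ=1, LF[4]=C('q')+1=5+1=6
L[5]='$': occ=0, LF[5]=C('$')+0=0+0=0
L[6]='q': occ=2, LF[6]=C('q')+2=5+2=7
L[7]='q': occ=3, LF[7]=C('q')+3=5+3=8
L[8]='r': occ=2, LF[8]=C('r')+2=10+2=12
L[9]='p': occ=1, LF[9]=C('p')+1=1+1=2
L[10]='r': occ=3, LF[10]=C('r')+3=10+3=13
L[11]='r': occ=4, LF[11]=C('r')+4=10+4=14
L[12]='p': occ=2, LF[12]=C('p')+2=1+2=3
L[13]='r': occ=5, LF[13]=C('r')+5=10+5=15
L[14]='r': occ=6, LF[14]=C('r')+6=10+6=16
L[15]='r': occ=7, LF[15]=C('r')+7=10+7=17
L[16]='r': occ=8, LF[16]=C('r')+8=10+8=18
L[17]='r': occ=9, LF[17]=C('r')+9=10+9=19
L[18]='r': occ=10, LF[18]=C('r')+10=10+10=20
L[19]='q': occ=4, LF[19]=C('q')+4=5+4=9
L[20]='r': occ=11, LF[20]=C('r')+11=10+11=21
L[21]='p': occ=3, LF[21]=C('p')+3=1+3=4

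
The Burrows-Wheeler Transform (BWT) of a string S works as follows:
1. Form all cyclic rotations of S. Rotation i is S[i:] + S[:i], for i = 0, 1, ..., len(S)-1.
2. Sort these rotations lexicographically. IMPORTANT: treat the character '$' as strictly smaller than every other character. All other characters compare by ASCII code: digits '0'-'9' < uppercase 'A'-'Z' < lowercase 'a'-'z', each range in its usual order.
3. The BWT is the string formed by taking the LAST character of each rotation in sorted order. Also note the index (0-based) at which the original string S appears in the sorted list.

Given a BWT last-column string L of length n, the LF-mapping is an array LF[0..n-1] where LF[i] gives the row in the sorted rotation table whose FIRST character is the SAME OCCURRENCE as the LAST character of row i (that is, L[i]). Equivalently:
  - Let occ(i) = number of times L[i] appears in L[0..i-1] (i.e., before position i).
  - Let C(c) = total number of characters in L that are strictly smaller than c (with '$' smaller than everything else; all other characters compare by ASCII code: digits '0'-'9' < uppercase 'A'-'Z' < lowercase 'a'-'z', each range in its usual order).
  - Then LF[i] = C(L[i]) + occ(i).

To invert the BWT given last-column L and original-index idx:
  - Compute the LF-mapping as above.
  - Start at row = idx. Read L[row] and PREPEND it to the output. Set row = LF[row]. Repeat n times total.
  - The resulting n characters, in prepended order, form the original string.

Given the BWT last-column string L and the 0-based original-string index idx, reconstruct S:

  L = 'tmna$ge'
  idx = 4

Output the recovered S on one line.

LF mapping: 6 4 5 1 0 3 2
Walk LF starting at row 4, prepending L[row]:
  step 1: row=4, L[4]='$', prepend. Next row=LF[4]=0
  step 2: row=0, L[0]='t', prepend. Next row=LF[0]=6
  step 3: row=6, L[6]='e', prepend. Next row=LF[6]=2
  step 4: row=2, L[2]='n', prepend. Next row=LF[2]=5
  step 5: row=5, L[5]='g', prepend. Next row=LF[5]=3
  step 6: row=3, L[3]='a', prepend. Next row=LF[3]=1
  step 7: row=1, L[1]='m', prepend. Next row=LF[1]=4
Reversed output: magnet$

Answer: magnet$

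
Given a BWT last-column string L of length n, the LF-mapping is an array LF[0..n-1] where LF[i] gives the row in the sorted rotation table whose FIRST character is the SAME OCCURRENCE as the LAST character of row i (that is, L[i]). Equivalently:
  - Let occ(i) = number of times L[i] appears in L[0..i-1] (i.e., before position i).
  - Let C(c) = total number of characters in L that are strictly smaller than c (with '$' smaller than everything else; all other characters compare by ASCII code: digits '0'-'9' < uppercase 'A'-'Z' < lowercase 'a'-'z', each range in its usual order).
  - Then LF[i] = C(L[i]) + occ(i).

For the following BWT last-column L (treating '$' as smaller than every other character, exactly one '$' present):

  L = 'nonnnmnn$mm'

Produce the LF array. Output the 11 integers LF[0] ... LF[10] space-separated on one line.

Char counts: '$':1, 'm':3, 'n':6, 'o':1
C (first-col start): C('$')=0, C('m')=1, C('n')=4, C('o')=10
L[0]='n': occ=0, LF[0]=C('n')+0=4+0=4
L[1]='o': occ=0, LF[1]=C('o')+0=10+0=10
L[2]='n': occ=1, LF[2]=C('n')+1=4+1=5
L[3]='n': occ=2, LF[3]=C('n')+2=4+2=6
L[4]='n': occ=3, LF[4]=C('n')+3=4+3=7
L[5]='m': occ=0, LF[5]=C('m')+0=1+0=1
L[6]='n': occ=4, LF[6]=C('n')+4=4+4=8
L[7]='n': occ=5, LF[7]=C('n')+5=4+5=9
L[8]='$': occ=0, LF[8]=C('$')+0=0+0=0
L[9]='m': occ=1, LF[9]=C('m')+1=1+1=2
L[10]='m': occ=2, LF[10]=C('m')+2=1+2=3

Answer: 4 10 5 6 7 1 8 9 0 2 3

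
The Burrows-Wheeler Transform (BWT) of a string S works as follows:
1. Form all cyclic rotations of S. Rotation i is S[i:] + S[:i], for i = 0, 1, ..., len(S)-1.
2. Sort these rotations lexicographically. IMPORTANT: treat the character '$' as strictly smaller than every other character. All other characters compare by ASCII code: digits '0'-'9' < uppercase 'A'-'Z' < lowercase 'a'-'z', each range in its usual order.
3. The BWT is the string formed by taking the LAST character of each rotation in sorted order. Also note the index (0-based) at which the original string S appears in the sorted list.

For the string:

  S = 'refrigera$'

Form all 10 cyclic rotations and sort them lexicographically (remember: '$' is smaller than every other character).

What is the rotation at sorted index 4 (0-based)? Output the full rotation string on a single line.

All 10 rotations (rotation i = S[i:]+S[:i]):
  rot[0] = refrigera$
  rot[1] = efrigera$r
  rot[2] = frigera$re
  rot[3] = rigera$ref
  rot[4] = igera$refr
  rot[5] = gera$refri
  rot[6] = era$refrig
  rot[7] = ra$refrige
  rot[8] = a$refriger
  rot[9] = $refrigera
Sorted (with $ < everything):
  sorted[0] = $refrigera
  sorted[1] = a$refriger
  sorted[2] = efrigera$r
  sorted[3] = era$refrig
  sorted[4] = frigera$re
  sorted[5] = gera$refri
  sorted[6] = igera$refr
  sorted[7] = ra$refrige
  sorted[8] = refrigera$
  sorted[9] = rigera$ref
sorted[4] = frigera$re

Answer: frigera$re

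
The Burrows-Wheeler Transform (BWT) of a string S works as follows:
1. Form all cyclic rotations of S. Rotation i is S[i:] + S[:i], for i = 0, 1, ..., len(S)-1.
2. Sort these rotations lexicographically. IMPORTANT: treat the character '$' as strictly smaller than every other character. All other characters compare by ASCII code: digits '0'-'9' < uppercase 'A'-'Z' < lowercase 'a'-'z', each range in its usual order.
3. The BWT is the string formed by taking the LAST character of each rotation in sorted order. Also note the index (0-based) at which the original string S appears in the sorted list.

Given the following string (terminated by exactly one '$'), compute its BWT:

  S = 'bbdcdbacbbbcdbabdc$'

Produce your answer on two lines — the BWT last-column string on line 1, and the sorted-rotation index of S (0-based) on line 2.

All 19 rotations (rotation i = S[i:]+S[:i]):
  rot[0] = bbdcdbacbbbcdbabdc$
  rot[1] = bdcdbacbbbcdbabdc$b
  rot[2] = dcdbacbbbcdbabdc$bb
  rot[3] = cdbacbbbcdbabdc$bbd
  rot[4] = dbacbbbcdbabdc$bbdc
  rot[5] = bacbbbcdbabdc$bbdcd
  rot[6] = acbbbcdbabdc$bbdcdb
  rot[7] = cbbbcdbabdc$bbdcdba
  rot[8] = bbbcdbabdc$bbdcdbac
  rot[9] = bbcdbabdc$bbdcdbacb
  rot[10] = bcdbabdc$bbdcdbacbb
  rot[11] = cdbabdc$bbdcdbacbbb
  rot[12] = dbabdc$bbdcdbacbbbc
  rot[13] = babdc$bbdcdbacbbbcd
  rot[14] = abdc$bbdcdbacbbbcdb
  rot[15] = bdc$bbdcdbacbbbcdba
  rot[16] = dc$bbdcdbacbbbcdbab
  rot[17] = c$bbdcdbacbbbcdbabd
  rot[18] = $bbdcdbacbbbcdbabdc
Sorted (with $ < everything):
  sorted[0] = $bbdcdbacbbbcdbabdc  (last char: 'c')
  sorted[1] = abdc$bbdcdbacbbbcdb  (last char: 'b')
  sorted[2] = acbbbcdbabdc$bbdcdb  (last char: 'b')
  sorted[3] = babdc$bbdcdbacbbbcd  (last char: 'd')
  sorted[4] = bacbbbcdbabdc$bbdcd  (last char: 'd')
  sorted[5] = bbbcdbabdc$bbdcdbac  (last char: 'c')
  sorted[6] = bbcdbabdc$bbdcdbacb  (last char: 'b')
  sorted[7] = bbdcdbacbbbcdbabdc$  (last char: '$')
  sorted[8] = bcdbabdc$bbdcdbacbb  (last char: 'b')
  sorted[9] = bdc$bbdcdbacbbbcdba  (last char: 'a')
  sorted[10] = bdcdbacbbbcdbabdc$b  (last char: 'b')
  sorted[11] = c$bbdcdbacbbbcdbabd  (last char: 'd')
  sorted[12] = cbbbcdbabdc$bbdcdba  (last char: 'a')
  sorted[13] = cdbabdc$bbdcdbacbbb  (last char: 'b')
  sorted[14] = cdbacbbbcdbabdc$bbd  (last char: 'd')
  sorted[15] = dbabdc$bbdcdbacbbbc  (last char: 'c')
  sorted[16] = dbacbbbcdbabdc$bbdc  (last char: 'c')
  sorted[17] = dc$bbdcdbacbbbcdbab  (last char: 'b')
  sorted[18] = dcdbacbbbcdbabdc$bb  (last char: 'b')
Last column: cbbddcb$babdabdccbb
Original string S is at sorted index 7

Answer: cbbddcb$babdabdccbb
7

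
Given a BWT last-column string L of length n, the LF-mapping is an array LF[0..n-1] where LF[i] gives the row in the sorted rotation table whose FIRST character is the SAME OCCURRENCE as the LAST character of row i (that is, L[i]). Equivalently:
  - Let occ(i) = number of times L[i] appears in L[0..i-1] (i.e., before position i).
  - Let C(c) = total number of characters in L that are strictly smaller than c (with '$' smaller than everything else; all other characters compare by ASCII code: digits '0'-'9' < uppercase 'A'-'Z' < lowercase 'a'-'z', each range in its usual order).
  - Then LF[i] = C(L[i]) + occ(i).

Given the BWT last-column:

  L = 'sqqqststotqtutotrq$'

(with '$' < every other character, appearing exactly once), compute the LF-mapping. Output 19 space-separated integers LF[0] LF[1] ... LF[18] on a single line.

Answer: 9 3 4 5 10 12 11 13 1 14 6 15 18 16 2 17 8 7 0

Derivation:
Char counts: '$':1, 'o':2, 'q':5, 'r':1, 's':3, 't':6, 'u':1
C (first-col start): C('$')=0, C('o')=1, C('q')=3, C('r')=8, C('s')=9, C('t')=12, C('u')=18
L[0]='s': occ=0, LF[0]=C('s')+0=9+0=9
L[1]='q': occ=0, LF[1]=C('q')+0=3+0=3
L[2]='q': occ=1, LF[2]=C('q')+1=3+1=4
L[3]='q': occ=2, LF[3]=C('q')+2=3+2=5
L[4]='s': occ=1, LF[4]=C('s')+1=9+1=10
L[5]='t': occ=0, LF[5]=C('t')+0=12+0=12
L[6]='s': occ=2, LF[6]=C('s')+2=9+2=11
L[7]='t': occ=1, LF[7]=C('t')+1=12+1=13
L[8]='o': occ=0, LF[8]=C('o')+0=1+0=1
L[9]='t': occ=2, LF[9]=C('t')+2=12+2=14
L[10]='q': occ=3, LF[10]=C('q')+3=3+3=6
L[11]='t': occ=3, LF[11]=C('t')+3=12+3=15
L[12]='u': occ=0, LF[12]=C('u')+0=18+0=18
L[13]='t': occ=4, LF[13]=C('t')+4=12+4=16
L[14]='o': occ=1, LF[14]=C('o')+1=1+1=2
L[15]='t': occ=5, LF[15]=C('t')+5=12+5=17
L[16]='r': occ=0, LF[16]=C('r')+0=8+0=8
L[17]='q': occ=4, LF[17]=C('q')+4=3+4=7
L[18]='$': occ=0, LF[18]=C('$')+0=0+0=0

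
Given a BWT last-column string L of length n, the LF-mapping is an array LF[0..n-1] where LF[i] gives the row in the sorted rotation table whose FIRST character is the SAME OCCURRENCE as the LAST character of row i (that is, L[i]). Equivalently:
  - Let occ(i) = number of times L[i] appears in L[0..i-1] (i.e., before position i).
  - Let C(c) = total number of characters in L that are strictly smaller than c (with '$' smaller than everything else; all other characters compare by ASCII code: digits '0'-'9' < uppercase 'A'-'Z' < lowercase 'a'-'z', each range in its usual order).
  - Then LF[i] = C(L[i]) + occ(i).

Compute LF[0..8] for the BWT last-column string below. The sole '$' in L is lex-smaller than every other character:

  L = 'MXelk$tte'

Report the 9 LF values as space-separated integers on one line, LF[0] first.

Answer: 1 2 3 6 5 0 7 8 4

Derivation:
Char counts: '$':1, 'M':1, 'X':1, 'e':2, 'k':1, 'l':1, 't':2
C (first-col start): C('$')=0, C('M')=1, C('X')=2, C('e')=3, C('k')=5, C('l')=6, C('t')=7
L[0]='M': occ=0, LF[0]=C('M')+0=1+0=1
L[1]='X': occ=0, LF[1]=C('X')+0=2+0=2
L[2]='e': occ=0, LF[2]=C('e')+0=3+0=3
L[3]='l': occ=0, LF[3]=C('l')+0=6+0=6
L[4]='k': occ=0, LF[4]=C('k')+0=5+0=5
L[5]='$': occ=0, LF[5]=C('$')+0=0+0=0
L[6]='t': occ=0, LF[6]=C('t')+0=7+0=7
L[7]='t': occ=1, LF[7]=C('t')+1=7+1=8
L[8]='e': occ=1, LF[8]=C('e')+1=3+1=4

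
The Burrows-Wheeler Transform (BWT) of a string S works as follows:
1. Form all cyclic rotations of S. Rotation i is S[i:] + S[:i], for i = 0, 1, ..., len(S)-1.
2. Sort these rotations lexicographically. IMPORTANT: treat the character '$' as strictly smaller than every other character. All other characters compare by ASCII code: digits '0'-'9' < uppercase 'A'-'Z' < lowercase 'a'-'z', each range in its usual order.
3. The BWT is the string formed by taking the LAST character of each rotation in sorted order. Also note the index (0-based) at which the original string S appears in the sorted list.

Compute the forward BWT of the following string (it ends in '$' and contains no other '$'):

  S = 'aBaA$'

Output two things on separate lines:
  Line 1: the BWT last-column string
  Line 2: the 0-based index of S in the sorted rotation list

Answer: AaaB$
4

Derivation:
All 5 rotations (rotation i = S[i:]+S[:i]):
  rot[0] = aBaA$
  rot[1] = BaA$a
  rot[2] = aA$aB
  rot[3] = A$aBa
  rot[4] = $aBaA
Sorted (with $ < everything):
  sorted[0] = $aBaA  (last char: 'A')
  sorted[1] = A$aBa  (last char: 'a')
  sorted[2] = BaA$a  (last char: 'a')
  sorted[3] = aA$aB  (last char: 'B')
  sorted[4] = aBaA$  (last char: '$')
Last column: AaaB$
Original string S is at sorted index 4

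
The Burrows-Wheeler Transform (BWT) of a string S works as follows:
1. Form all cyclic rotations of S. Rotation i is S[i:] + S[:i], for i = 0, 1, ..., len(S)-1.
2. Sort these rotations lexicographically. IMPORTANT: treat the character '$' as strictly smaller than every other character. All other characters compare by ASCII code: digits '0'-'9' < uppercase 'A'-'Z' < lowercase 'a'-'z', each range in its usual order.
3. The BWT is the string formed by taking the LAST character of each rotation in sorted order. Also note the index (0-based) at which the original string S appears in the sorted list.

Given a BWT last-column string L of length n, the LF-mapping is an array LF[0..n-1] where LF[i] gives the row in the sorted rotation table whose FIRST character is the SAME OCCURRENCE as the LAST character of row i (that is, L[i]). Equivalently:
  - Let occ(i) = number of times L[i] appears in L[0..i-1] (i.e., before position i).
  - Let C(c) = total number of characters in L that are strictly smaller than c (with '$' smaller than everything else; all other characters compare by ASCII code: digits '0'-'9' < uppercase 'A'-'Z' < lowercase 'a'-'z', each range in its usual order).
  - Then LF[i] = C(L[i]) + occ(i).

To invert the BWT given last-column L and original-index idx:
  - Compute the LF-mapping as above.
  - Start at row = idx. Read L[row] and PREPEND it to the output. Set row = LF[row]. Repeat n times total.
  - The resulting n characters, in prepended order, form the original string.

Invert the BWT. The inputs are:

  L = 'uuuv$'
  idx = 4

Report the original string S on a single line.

Answer: vuuu$

Derivation:
LF mapping: 1 2 3 4 0
Walk LF starting at row 4, prepending L[row]:
  step 1: row=4, L[4]='$', prepend. Next row=LF[4]=0
  step 2: row=0, L[0]='u', prepend. Next row=LF[0]=1
  step 3: row=1, L[1]='u', prepend. Next row=LF[1]=2
  step 4: row=2, L[2]='u', prepend. Next row=LF[2]=3
  step 5: row=3, L[3]='v', prepend. Next row=LF[3]=4
Reversed output: vuuu$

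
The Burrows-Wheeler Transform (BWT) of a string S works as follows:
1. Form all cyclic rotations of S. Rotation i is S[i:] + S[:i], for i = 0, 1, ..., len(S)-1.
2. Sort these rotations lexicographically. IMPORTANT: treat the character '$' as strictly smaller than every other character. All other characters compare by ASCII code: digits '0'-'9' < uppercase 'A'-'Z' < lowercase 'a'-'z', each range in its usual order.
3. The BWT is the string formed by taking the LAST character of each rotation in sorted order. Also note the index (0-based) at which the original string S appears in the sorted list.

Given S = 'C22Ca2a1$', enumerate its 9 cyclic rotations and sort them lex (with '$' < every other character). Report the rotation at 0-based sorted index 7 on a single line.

Answer: a1$C22Ca2

Derivation:
All 9 rotations (rotation i = S[i:]+S[:i]):
  rot[0] = C22Ca2a1$
  rot[1] = 22Ca2a1$C
  rot[2] = 2Ca2a1$C2
  rot[3] = Ca2a1$C22
  rot[4] = a2a1$C22C
  rot[5] = 2a1$C22Ca
  rot[6] = a1$C22Ca2
  rot[7] = 1$C22Ca2a
  rot[8] = $C22Ca2a1
Sorted (with $ < everything):
  sorted[0] = $C22Ca2a1
  sorted[1] = 1$C22Ca2a
  sorted[2] = 22Ca2a1$C
  sorted[3] = 2Ca2a1$C2
  sorted[4] = 2a1$C22Ca
  sorted[5] = C22Ca2a1$
  sorted[6] = Ca2a1$C22
  sorted[7] = a1$C22Ca2
  sorted[8] = a2a1$C22C
sorted[7] = a1$C22Ca2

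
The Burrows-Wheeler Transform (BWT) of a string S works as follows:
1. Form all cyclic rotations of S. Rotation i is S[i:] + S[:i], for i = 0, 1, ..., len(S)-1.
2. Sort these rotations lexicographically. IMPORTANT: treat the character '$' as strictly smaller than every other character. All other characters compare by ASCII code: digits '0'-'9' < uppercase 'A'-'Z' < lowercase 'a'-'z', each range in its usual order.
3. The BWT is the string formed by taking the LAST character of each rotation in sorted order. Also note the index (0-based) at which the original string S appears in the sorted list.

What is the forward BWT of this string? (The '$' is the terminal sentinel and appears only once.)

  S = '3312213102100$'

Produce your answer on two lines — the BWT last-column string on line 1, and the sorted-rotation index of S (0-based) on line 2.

All 14 rotations (rotation i = S[i:]+S[:i]):
  rot[0] = 3312213102100$
  rot[1] = 312213102100$3
  rot[2] = 12213102100$33
  rot[3] = 2213102100$331
  rot[4] = 213102100$3312
  rot[5] = 13102100$33122
  rot[6] = 3102100$331221
  rot[7] = 102100$3312213
  rot[8] = 02100$33122131
  rot[9] = 2100$331221310
  rot[10] = 100$3312213102
  rot[11] = 00$33122131021
  rot[12] = 0$331221310210
  rot[13] = $3312213102100
Sorted (with $ < everything):
  sorted[0] = $3312213102100  (last char: '0')
  sorted[1] = 0$331221310210  (last char: '0')
  sorted[2] = 00$33122131021  (last char: '1')
  sorted[3] = 02100$33122131  (last char: '1')
  sorted[4] = 100$3312213102  (last char: '2')
  sorted[5] = 102100$3312213  (last char: '3')
  sorted[6] = 12213102100$33  (last char: '3')
  sorted[7] = 13102100$33122  (last char: '2')
  sorted[8] = 2100$331221310  (last char: '0')
  sorted[9] = 213102100$3312  (last char: '2')
  sorted[10] = 2213102100$331  (last char: '1')
  sorted[11] = 3102100$331221  (last char: '1')
  sorted[12] = 312213102100$3  (last char: '3')
  sorted[13] = 3312213102100$  (last char: '$')
Last column: 0011233202113$
Original string S is at sorted index 13

Answer: 0011233202113$
13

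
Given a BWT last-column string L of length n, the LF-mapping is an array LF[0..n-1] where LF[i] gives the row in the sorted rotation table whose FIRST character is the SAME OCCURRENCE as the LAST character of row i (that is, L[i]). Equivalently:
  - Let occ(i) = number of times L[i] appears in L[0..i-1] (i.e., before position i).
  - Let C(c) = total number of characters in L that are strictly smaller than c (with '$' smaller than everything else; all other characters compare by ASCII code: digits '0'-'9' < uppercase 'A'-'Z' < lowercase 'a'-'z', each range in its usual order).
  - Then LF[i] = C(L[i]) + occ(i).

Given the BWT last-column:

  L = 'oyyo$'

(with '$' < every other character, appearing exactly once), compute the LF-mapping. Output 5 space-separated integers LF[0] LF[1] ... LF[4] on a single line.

Char counts: '$':1, 'o':2, 'y':2
C (first-col start): C('$')=0, C('o')=1, C('y')=3
L[0]='o': occ=0, LF[0]=C('o')+0=1+0=1
L[1]='y': occ=0, LF[1]=C('y')+0=3+0=3
L[2]='y': occ=1, LF[2]=C('y')+1=3+1=4
L[3]='o': occ=1, LF[3]=C('o')+1=1+1=2
L[4]='$': occ=0, LF[4]=C('$')+0=0+0=0

Answer: 1 3 4 2 0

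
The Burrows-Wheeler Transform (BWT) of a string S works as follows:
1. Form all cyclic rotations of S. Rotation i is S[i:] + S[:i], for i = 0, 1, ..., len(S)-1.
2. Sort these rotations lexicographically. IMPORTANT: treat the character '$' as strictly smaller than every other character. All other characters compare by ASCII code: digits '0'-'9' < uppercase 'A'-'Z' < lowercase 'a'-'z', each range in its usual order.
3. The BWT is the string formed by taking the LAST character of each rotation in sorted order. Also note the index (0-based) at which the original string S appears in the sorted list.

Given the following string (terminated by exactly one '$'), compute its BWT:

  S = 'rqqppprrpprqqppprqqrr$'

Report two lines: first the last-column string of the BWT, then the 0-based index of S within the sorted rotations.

All 22 rotations (rotation i = S[i:]+S[:i]):
  rot[0] = rqqppprrpprqqppprqqrr$
  rot[1] = qqppprrpprqqppprqqrr$r
  rot[2] = qppprrpprqqppprqqrr$rq
  rot[3] = ppprrpprqqppprqqrr$rqq
  rot[4] = pprrpprqqppprqqrr$rqqp
  rot[5] = prrpprqqppprqqrr$rqqpp
  rot[6] = rrpprqqppprqqrr$rqqppp
  rot[7] = rpprqqppprqqrr$rqqpppr
  rot[8] = pprqqppprqqrr$rqqppprr
  rot[9] = prqqppprqqrr$rqqppprrp
  rot[10] = rqqppprqqrr$rqqppprrpp
  rot[11] = qqppprqqrr$rqqppprrppr
  rot[12] = qppprqqrr$rqqppprrpprq
  rot[13] = ppprqqrr$rqqppprrpprqq
  rot[14] = pprqqrr$rqqppprrpprqqp
  rot[15] = prqqrr$rqqppprrpprqqpp
  rot[16] = rqqrr$rqqppprrpprqqppp
  rot[17] = qqrr$rqqppprrpprqqpppr
  rot[18] = qrr$rqqppprrpprqqppprq
  rot[19] = rr$rqqppprrpprqqppprqq
  rot[20] = r$rqqppprrpprqqppprqqr
  rot[21] = $rqqppprrpprqqppprqqrr
Sorted (with $ < everything):
  sorted[0] = $rqqppprrpprqqppprqqrr  (last char: 'r')
  sorted[1] = ppprqqrr$rqqppprrpprqq  (last char: 'q')
  sorted[2] = ppprrpprqqppprqqrr$rqq  (last char: 'q')
  sorted[3] = pprqqppprqqrr$rqqppprr  (last char: 'r')
  sorted[4] = pprqqrr$rqqppprrpprqqp  (last char: 'p')
  sorted[5] = pprrpprqqppprqqrr$rqqp  (last char: 'p')
  sorted[6] = prqqppprqqrr$rqqppprrp  (last char: 'p')
  sorted[7] = prqqrr$rqqppprrpprqqpp  (last char: 'p')
  sorted[8] = prrpprqqppprqqrr$rqqpp  (last char: 'p')
  sorted[9] = qppprqqrr$rqqppprrpprq  (last char: 'q')
  sorted[10] = qppprrpprqqppprqqrr$rq  (last char: 'q')
  sorted[11] = qqppprqqrr$rqqppprrppr  (last char: 'r')
  sorted[12] = qqppprrpprqqppprqqrr$r  (last char: 'r')
  sorted[13] = qqrr$rqqppprrpprqqpppr  (last char: 'r')
  sorted[14] = qrr$rqqppprrpprqqppprq  (last char: 'q')
  sorted[15] = r$rqqppprrpprqqppprqqr  (last char: 'r')
  sorted[16] = rpprqqppprqqrr$rqqpppr  (last char: 'r')
  sorted[17] = rqqppprqqrr$rqqppprrpp  (last char: 'p')
  sorted[18] = rqqppprrpprqqppprqqrr$  (last char: '$')
  sorted[19] = rqqrr$rqqppprrpprqqppp  (last char: 'p')
  sorted[20] = rr$rqqppprrpprqqppprqq  (last char: 'q')
  sorted[21] = rrpprqqppprqqrr$rqqppp  (last char: 'p')
Last column: rqqrpppppqqrrrqrrp$pqp
Original string S is at sorted index 18

Answer: rqqrpppppqqrrrqrrp$pqp
18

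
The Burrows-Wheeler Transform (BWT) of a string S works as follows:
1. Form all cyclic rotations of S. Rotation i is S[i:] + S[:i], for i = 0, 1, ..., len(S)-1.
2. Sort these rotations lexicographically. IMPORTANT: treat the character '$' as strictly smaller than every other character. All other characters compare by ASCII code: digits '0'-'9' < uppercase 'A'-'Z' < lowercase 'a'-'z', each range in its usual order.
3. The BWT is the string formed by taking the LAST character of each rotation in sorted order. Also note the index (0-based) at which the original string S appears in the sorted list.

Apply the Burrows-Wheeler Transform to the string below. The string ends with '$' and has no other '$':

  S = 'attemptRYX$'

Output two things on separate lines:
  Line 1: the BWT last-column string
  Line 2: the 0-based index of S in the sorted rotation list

Answer: XtYR$tempta
4

Derivation:
All 11 rotations (rotation i = S[i:]+S[:i]):
  rot[0] = attemptRYX$
  rot[1] = ttemptRYX$a
  rot[2] = temptRYX$at
  rot[3] = emptRYX$att
  rot[4] = mptRYX$atte
  rot[5] = ptRYX$attem
  rot[6] = tRYX$attemp
  rot[7] = RYX$attempt
  rot[8] = YX$attemptR
  rot[9] = X$attemptRY
  rot[10] = $attemptRYX
Sorted (with $ < everything):
  sorted[0] = $attemptRYX  (last char: 'X')
  sorted[1] = RYX$attempt  (last char: 't')
  sorted[2] = X$attemptRY  (last char: 'Y')
  sorted[3] = YX$attemptR  (last char: 'R')
  sorted[4] = attemptRYX$  (last char: '$')
  sorted[5] = emptRYX$att  (last char: 't')
  sorted[6] = mptRYX$atte  (last char: 'e')
  sorted[7] = ptRYX$attem  (last char: 'm')
  sorted[8] = tRYX$attemp  (last char: 'p')
  sorted[9] = temptRYX$at  (last char: 't')
  sorted[10] = ttemptRYX$a  (last char: 'a')
Last column: XtYR$tempta
Original string S is at sorted index 4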